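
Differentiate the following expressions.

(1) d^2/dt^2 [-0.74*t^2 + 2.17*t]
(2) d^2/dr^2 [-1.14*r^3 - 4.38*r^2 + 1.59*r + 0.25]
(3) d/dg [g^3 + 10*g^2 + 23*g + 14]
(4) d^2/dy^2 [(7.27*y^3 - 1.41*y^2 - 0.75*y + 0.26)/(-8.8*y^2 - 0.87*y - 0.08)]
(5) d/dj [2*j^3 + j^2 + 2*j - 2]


(1) = -1.48000000000000
(2) = -6.84*r - 8.76
(3) = 3*g^2 + 20*g + 23
(4) = (93.800914*y^3 - 129.798192*y^2 - 15.390528*y - 0.11386)/(681.472*y^6 + 202.1184*y^5 + 38.56776*y^4 + 4.333383*y^3 + 0.350616*y^2 + 0.016704*y + 0.000512)
(5) = 6*j^2 + 2*j + 2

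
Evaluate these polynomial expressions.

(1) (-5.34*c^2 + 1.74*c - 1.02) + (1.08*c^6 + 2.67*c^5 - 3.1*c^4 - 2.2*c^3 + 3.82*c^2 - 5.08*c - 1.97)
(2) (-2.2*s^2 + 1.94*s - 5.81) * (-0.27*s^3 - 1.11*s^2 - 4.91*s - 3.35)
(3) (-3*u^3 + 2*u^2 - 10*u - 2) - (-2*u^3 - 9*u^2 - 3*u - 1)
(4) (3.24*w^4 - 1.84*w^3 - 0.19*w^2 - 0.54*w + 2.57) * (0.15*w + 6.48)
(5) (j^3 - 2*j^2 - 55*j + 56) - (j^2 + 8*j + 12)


(1) = 1.08*c^6 + 2.67*c^5 - 3.1*c^4 - 2.2*c^3 - 1.52*c^2 - 3.34*c - 2.99
(2) = 0.594*s^5 + 1.9182*s^4 + 10.2173*s^3 + 4.2937*s^2 + 22.0281*s + 19.4635
(3) = -u^3 + 11*u^2 - 7*u - 1
(4) = 0.486*w^5 + 20.7192*w^4 - 11.9517*w^3 - 1.3122*w^2 - 3.1137*w + 16.6536
(5) = j^3 - 3*j^2 - 63*j + 44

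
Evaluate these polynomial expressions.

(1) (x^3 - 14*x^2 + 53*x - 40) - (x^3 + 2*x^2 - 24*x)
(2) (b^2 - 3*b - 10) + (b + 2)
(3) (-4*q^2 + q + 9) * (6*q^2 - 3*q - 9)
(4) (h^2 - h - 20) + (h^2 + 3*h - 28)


(1) = -16*x^2 + 77*x - 40
(2) = b^2 - 2*b - 8
(3) = -24*q^4 + 18*q^3 + 87*q^2 - 36*q - 81
(4) = 2*h^2 + 2*h - 48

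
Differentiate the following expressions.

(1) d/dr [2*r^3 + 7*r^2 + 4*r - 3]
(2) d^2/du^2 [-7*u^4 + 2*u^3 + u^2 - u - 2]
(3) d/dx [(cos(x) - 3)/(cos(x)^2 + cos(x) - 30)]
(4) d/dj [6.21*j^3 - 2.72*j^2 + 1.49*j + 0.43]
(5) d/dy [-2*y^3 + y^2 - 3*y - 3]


(1) = 6*r^2 + 14*r + 4
(2) = -84*u^2 + 12*u + 2
(3) = (cos(x)^2 - 6*cos(x) + 27)*sin(x)/(cos(x)^2 + cos(x) - 30)^2
(4) = 18.63*j^2 - 5.44*j + 1.49
(5) = -6*y^2 + 2*y - 3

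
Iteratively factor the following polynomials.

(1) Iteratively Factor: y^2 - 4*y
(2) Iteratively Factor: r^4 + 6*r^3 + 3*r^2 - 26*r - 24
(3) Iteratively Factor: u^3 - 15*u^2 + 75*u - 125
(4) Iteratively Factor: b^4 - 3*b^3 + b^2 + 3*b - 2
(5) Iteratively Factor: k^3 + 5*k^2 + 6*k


(1) = (y)*(y - 4)
(2) = (r + 1)*(r^3 + 5*r^2 - 2*r - 24) = (r + 1)*(r + 3)*(r^2 + 2*r - 8) = (r - 2)*(r + 1)*(r + 3)*(r + 4)
(3) = (u - 5)*(u^2 - 10*u + 25) = (u - 5)^2*(u - 5)
(4) = (b - 1)*(b^3 - 2*b^2 - b + 2) = (b - 1)*(b + 1)*(b^2 - 3*b + 2) = (b - 1)^2*(b + 1)*(b - 2)
(5) = (k + 3)*(k^2 + 2*k) = (k + 2)*(k + 3)*(k)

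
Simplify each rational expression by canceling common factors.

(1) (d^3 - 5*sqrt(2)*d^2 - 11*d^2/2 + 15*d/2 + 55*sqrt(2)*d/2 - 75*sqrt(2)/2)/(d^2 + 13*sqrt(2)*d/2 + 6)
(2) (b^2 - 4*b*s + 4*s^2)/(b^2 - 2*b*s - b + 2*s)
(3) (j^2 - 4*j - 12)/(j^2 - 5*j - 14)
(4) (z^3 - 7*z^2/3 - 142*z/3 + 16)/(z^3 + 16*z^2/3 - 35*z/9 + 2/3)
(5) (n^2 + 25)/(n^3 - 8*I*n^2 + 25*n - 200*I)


(1) = (4*d^3 + d^2*(-20*sqrt(2) - 22) + d*(30 + 110*sqrt(2)) - 150*sqrt(2))/(4*d^2 + 26*sqrt(2)*d + 24)
(2) = (b - 2*s)/(b - 1)
(3) = (j - 6)/(j - 7)
(4) = (3*z - 24)/(3*z - 1)
(5) = 1/(n - 8*I)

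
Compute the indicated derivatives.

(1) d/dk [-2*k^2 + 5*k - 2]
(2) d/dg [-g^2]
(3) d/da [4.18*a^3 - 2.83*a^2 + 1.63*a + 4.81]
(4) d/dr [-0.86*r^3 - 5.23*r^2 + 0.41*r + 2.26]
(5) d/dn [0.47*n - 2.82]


(1) = 5 - 4*k
(2) = -2*g
(3) = 12.54*a^2 - 5.66*a + 1.63
(4) = -2.58*r^2 - 10.46*r + 0.41
(5) = 0.470000000000000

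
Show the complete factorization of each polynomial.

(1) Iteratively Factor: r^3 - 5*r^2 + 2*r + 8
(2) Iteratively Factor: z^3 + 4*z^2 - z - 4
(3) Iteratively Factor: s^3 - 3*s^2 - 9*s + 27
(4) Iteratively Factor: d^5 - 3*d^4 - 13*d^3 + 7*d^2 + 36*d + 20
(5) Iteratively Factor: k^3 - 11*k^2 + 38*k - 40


(1) = (r + 1)*(r^2 - 6*r + 8) = (r - 2)*(r + 1)*(r - 4)
(2) = (z + 4)*(z^2 - 1) = (z + 1)*(z + 4)*(z - 1)
(3) = (s - 3)*(s^2 - 9) = (s - 3)*(s + 3)*(s - 3)
(4) = (d + 2)*(d^4 - 5*d^3 - 3*d^2 + 13*d + 10) = (d + 1)*(d + 2)*(d^3 - 6*d^2 + 3*d + 10) = (d - 5)*(d + 1)*(d + 2)*(d^2 - d - 2) = (d - 5)*(d + 1)^2*(d + 2)*(d - 2)
(5) = (k - 4)*(k^2 - 7*k + 10) = (k - 5)*(k - 4)*(k - 2)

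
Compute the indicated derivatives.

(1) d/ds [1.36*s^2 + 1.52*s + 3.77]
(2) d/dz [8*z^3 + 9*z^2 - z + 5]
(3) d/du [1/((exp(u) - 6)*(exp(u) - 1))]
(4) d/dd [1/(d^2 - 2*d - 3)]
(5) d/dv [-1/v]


(1) = 2.72*s + 1.52
(2) = 24*z^2 + 18*z - 1
(3) = (7 - 2*exp(u))*exp(u)/(exp(4*u) - 14*exp(3*u) + 61*exp(2*u) - 84*exp(u) + 36)
(4) = 2*(1 - d)/(-d^2 + 2*d + 3)^2
(5) = v^(-2)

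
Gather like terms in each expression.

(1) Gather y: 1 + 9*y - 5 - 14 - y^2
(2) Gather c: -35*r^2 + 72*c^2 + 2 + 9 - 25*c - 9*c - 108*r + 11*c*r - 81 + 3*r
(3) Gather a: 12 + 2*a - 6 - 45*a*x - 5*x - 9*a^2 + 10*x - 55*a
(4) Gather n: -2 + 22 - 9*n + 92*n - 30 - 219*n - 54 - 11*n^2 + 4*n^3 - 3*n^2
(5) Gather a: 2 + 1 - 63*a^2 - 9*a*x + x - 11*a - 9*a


(1) = -y^2 + 9*y - 18
(2) = 72*c^2 + c*(11*r - 34) - 35*r^2 - 105*r - 70
(3) = -9*a^2 + a*(-45*x - 53) + 5*x + 6
(4) = 4*n^3 - 14*n^2 - 136*n - 64
(5) = -63*a^2 + a*(-9*x - 20) + x + 3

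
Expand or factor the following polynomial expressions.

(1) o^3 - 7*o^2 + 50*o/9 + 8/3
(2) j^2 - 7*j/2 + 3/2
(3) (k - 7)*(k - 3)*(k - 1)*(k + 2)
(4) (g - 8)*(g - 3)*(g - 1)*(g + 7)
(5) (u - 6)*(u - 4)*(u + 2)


(1) = (o - 6)*(o - 4/3)*(o + 1/3)
(2) = (j - 3)*(j - 1/2)
(3) = k^4 - 9*k^3 + 9*k^2 + 41*k - 42
(4) = g^4 - 5*g^3 - 49*g^2 + 221*g - 168
(5) = u^3 - 8*u^2 + 4*u + 48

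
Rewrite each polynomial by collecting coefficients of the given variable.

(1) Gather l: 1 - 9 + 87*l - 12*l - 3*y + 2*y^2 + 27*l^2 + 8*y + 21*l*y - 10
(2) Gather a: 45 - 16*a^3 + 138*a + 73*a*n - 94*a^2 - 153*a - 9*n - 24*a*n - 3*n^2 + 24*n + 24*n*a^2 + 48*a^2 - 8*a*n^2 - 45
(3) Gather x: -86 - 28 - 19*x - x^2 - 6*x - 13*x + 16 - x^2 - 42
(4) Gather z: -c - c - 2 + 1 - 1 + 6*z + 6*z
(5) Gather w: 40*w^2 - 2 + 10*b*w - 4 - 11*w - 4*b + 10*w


(1) = 27*l^2 + l*(21*y + 75) + 2*y^2 + 5*y - 18
(2) = -16*a^3 + a^2*(24*n - 46) + a*(-8*n^2 + 49*n - 15) - 3*n^2 + 15*n
(3) = -2*x^2 - 38*x - 140
(4) = -2*c + 12*z - 2
(5) = -4*b + 40*w^2 + w*(10*b - 1) - 6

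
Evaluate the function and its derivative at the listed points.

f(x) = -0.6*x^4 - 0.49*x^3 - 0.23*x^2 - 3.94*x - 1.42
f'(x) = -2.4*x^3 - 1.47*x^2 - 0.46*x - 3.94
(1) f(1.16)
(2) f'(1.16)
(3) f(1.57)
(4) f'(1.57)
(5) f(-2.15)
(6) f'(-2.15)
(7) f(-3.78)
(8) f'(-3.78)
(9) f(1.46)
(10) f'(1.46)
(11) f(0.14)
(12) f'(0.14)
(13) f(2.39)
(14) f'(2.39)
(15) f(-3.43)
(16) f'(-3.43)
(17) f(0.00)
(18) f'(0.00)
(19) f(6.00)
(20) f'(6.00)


(1) = -8.15
(2) = -10.20
(3) = -13.71
(4) = -17.57
(5) = -1.96
(6) = 14.11
(7) = -85.84
(8) = 106.42
(9) = -11.91
(10) = -15.21
(11) = -1.98
(12) = -4.04
(13) = -38.42
(14) = -46.20
(15) = -53.89
(16) = 77.19
(17) = -1.42
(18) = -3.94
(19) = -916.78
(20) = -578.02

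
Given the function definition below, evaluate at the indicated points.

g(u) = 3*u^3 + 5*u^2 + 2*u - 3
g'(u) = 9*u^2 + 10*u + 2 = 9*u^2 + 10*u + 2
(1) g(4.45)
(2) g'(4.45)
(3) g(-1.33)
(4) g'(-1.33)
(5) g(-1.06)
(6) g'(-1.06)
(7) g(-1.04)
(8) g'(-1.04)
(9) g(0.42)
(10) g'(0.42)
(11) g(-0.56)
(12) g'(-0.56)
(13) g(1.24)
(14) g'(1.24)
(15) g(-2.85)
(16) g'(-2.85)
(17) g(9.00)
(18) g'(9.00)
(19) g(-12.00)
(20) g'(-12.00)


(1) = 369.28
(2) = 224.72
(3) = -3.87
(4) = 4.62
(5) = -3.08
(6) = 1.51
(7) = -3.05
(8) = 1.33
(9) = -1.06
(10) = 7.79
(11) = -3.08
(12) = -0.78
(13) = 12.89
(14) = 28.24
(15) = -37.53
(16) = 46.60
(17) = 2607.00
(18) = 821.00
(19) = -4491.00
(20) = 1178.00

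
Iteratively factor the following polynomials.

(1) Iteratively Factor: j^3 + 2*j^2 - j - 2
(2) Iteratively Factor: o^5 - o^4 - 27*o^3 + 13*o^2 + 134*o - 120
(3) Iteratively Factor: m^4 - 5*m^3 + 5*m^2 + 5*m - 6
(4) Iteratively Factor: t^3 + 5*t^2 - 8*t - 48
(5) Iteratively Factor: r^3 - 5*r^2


(1) = (j + 2)*(j^2 - 1) = (j + 1)*(j + 2)*(j - 1)
(2) = (o - 5)*(o^4 + 4*o^3 - 7*o^2 - 22*o + 24) = (o - 5)*(o - 1)*(o^3 + 5*o^2 - 2*o - 24) = (o - 5)*(o - 2)*(o - 1)*(o^2 + 7*o + 12) = (o - 5)*(o - 2)*(o - 1)*(o + 3)*(o + 4)
(3) = (m - 3)*(m^3 - 2*m^2 - m + 2) = (m - 3)*(m - 1)*(m^2 - m - 2) = (m - 3)*(m - 1)*(m + 1)*(m - 2)
(4) = (t + 4)*(t^2 + t - 12) = (t + 4)^2*(t - 3)
(5) = (r)*(r^2 - 5*r) = r*(r - 5)*(r)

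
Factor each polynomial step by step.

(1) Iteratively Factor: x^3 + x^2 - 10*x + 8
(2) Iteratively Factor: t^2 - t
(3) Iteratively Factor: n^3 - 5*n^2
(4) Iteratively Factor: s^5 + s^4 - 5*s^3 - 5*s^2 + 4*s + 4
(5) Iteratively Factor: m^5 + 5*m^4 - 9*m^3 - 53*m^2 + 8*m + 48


(1) = (x + 4)*(x^2 - 3*x + 2) = (x - 2)*(x + 4)*(x - 1)
(2) = (t)*(t - 1)
(3) = (n)*(n^2 - 5*n) = n^2*(n - 5)
(4) = (s - 1)*(s^4 + 2*s^3 - 3*s^2 - 8*s - 4) = (s - 1)*(s + 2)*(s^3 - 3*s - 2) = (s - 1)*(s + 1)*(s + 2)*(s^2 - s - 2) = (s - 2)*(s - 1)*(s + 1)*(s + 2)*(s + 1)
(5) = (m + 4)*(m^4 + m^3 - 13*m^2 - m + 12) = (m - 1)*(m + 4)*(m^3 + 2*m^2 - 11*m - 12) = (m - 1)*(m + 4)^2*(m^2 - 2*m - 3) = (m - 1)*(m + 1)*(m + 4)^2*(m - 3)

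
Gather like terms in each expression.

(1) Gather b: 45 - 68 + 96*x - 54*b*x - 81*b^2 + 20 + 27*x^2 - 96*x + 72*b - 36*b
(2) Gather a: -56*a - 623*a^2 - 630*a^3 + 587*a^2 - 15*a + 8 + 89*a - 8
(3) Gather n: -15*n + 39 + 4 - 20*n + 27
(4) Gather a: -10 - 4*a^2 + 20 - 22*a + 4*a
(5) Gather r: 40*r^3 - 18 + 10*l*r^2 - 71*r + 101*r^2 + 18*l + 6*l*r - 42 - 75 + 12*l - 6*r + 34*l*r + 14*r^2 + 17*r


(1) = -81*b^2 + b*(36 - 54*x) + 27*x^2 - 3
(2) = -630*a^3 - 36*a^2 + 18*a
(3) = 70 - 35*n
(4) = -4*a^2 - 18*a + 10
(5) = 30*l + 40*r^3 + r^2*(10*l + 115) + r*(40*l - 60) - 135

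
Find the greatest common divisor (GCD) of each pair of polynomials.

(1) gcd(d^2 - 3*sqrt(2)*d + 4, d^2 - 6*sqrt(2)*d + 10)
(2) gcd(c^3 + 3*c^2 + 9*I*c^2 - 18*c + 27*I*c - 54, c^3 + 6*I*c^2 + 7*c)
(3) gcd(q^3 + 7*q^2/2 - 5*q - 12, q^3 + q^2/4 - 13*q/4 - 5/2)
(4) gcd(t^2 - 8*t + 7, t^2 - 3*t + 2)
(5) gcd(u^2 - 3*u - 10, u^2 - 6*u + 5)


(1) = gcd((d - 2*sqrt(2))*(d - sqrt(2)), (d - 5*sqrt(2))*(d - sqrt(2))) = d - sqrt(2)
(2) = 1
(3) = q - 2
(4) = gcd((t - 7)*(t - 1), (t - 2)*(t - 1)) = t - 1
(5) = gcd((u - 5)*(u + 2), (u - 5)*(u - 1)) = u - 5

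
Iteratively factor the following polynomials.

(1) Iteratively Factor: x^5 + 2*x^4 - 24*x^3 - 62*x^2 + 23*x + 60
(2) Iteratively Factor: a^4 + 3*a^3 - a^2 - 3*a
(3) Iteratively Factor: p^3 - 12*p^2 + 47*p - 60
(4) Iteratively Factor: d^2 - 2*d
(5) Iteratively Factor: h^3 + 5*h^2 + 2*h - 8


(1) = (x - 1)*(x^4 + 3*x^3 - 21*x^2 - 83*x - 60) = (x - 1)*(x + 1)*(x^3 + 2*x^2 - 23*x - 60) = (x - 5)*(x - 1)*(x + 1)*(x^2 + 7*x + 12) = (x - 5)*(x - 1)*(x + 1)*(x + 3)*(x + 4)
(2) = (a - 1)*(a^3 + 4*a^2 + 3*a) = a*(a - 1)*(a^2 + 4*a + 3) = a*(a - 1)*(a + 3)*(a + 1)
(3) = (p - 3)*(p^2 - 9*p + 20) = (p - 4)*(p - 3)*(p - 5)
(4) = (d - 2)*(d)
(5) = (h - 1)*(h^2 + 6*h + 8) = (h - 1)*(h + 4)*(h + 2)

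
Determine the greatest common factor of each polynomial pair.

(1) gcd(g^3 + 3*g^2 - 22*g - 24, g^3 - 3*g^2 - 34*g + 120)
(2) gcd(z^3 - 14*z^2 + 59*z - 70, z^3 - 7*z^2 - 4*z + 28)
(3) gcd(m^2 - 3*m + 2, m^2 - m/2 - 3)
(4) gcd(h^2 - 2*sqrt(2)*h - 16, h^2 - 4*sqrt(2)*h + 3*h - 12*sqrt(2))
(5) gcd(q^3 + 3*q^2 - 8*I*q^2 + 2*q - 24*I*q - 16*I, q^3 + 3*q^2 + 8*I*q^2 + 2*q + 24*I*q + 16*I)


(1) = g^2 + 2*g - 24
(2) = z^2 - 9*z + 14
(3) = gcd((m - 2)*(m - 1), (m - 2)*(m + 3/2)) = m - 2
(4) = gcd((h - 4*sqrt(2))*(h + 2*sqrt(2)), (h + 3)*(h - 4*sqrt(2))) = h - 4*sqrt(2)
(5) = q^2 + 3*q + 2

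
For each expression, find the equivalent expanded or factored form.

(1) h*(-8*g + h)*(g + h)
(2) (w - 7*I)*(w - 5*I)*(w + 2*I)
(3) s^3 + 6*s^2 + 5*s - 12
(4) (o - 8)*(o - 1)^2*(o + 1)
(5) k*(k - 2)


(1) = -8*g^2*h - 7*g*h^2 + h^3
(2) = w^3 - 10*I*w^2 - 11*w - 70*I
(3) = (s - 1)*(s + 3)*(s + 4)
(4) = o^4 - 9*o^3 + 7*o^2 + 9*o - 8
(5) = k^2 - 2*k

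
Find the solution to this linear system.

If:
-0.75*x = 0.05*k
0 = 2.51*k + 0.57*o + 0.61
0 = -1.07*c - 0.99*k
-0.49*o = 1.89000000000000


Then:
c = -0.59
k = 0.63
o = -3.86
x = -0.04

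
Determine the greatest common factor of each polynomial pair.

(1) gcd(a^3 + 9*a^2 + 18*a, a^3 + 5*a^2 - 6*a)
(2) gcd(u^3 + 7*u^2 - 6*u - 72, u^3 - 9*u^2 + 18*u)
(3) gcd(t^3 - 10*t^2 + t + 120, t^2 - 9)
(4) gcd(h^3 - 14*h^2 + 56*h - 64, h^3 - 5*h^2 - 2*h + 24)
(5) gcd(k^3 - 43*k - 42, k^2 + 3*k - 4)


(1) = gcd(a*(a + 3)*(a + 6), a*(a - 1)*(a + 6)) = a^2 + 6*a
(2) = u - 3
(3) = gcd((t - 8)*(t - 5)*(t + 3), (t - 3)*(t + 3)) = t + 3
(4) = h - 4
(5) = 1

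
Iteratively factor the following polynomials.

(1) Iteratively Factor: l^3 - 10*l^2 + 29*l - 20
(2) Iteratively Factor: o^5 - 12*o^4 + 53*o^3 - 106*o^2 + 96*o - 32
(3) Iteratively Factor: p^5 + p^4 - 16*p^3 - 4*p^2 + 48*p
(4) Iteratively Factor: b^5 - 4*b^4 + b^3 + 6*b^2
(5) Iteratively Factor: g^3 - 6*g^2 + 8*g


(1) = (l - 4)*(l^2 - 6*l + 5) = (l - 5)*(l - 4)*(l - 1)
(2) = (o - 1)*(o^4 - 11*o^3 + 42*o^2 - 64*o + 32) = (o - 1)^2*(o^3 - 10*o^2 + 32*o - 32) = (o - 2)*(o - 1)^2*(o^2 - 8*o + 16) = (o - 4)*(o - 2)*(o - 1)^2*(o - 4)
(3) = (p - 2)*(p^4 + 3*p^3 - 10*p^2 - 24*p) = (p - 3)*(p - 2)*(p^3 + 6*p^2 + 8*p) = (p - 3)*(p - 2)*(p + 4)*(p^2 + 2*p) = p*(p - 3)*(p - 2)*(p + 4)*(p + 2)
(4) = (b - 3)*(b^4 - b^3 - 2*b^2) = (b - 3)*(b - 2)*(b^3 + b^2) = b*(b - 3)*(b - 2)*(b^2 + b) = b*(b - 3)*(b - 2)*(b + 1)*(b)
(5) = (g - 2)*(g^2 - 4*g) = (g - 4)*(g - 2)*(g)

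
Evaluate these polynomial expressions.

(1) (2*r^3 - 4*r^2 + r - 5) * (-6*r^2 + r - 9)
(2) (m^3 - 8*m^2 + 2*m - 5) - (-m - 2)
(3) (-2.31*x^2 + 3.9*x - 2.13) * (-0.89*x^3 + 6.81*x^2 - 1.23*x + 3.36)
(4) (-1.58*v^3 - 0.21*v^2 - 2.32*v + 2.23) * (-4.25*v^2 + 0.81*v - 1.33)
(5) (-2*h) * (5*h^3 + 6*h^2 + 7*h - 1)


(1) = -12*r^5 + 26*r^4 - 28*r^3 + 67*r^2 - 14*r + 45
(2) = m^3 - 8*m^2 + 3*m - 3
(3) = 2.0559*x^5 - 19.2021*x^4 + 31.296*x^3 - 27.0639*x^2 + 15.7239*x - 7.1568
(4) = 6.715*v^5 - 0.3873*v^4 + 11.7913*v^3 - 11.0774*v^2 + 4.8919*v - 2.9659
(5) = -10*h^4 - 12*h^3 - 14*h^2 + 2*h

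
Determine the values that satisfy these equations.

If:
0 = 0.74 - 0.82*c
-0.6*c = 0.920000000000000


Then:
No Solution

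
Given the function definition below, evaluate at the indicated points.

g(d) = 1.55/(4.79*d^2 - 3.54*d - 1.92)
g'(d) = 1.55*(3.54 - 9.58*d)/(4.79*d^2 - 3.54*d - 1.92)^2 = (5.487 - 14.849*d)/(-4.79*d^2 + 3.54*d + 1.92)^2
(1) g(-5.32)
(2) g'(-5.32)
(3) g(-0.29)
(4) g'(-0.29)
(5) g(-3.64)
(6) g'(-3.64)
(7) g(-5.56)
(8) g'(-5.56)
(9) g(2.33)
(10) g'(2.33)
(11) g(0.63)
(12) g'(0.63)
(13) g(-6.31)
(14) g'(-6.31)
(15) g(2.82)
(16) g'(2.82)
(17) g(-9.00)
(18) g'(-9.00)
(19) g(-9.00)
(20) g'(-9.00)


(1) = 0.01
(2) = 0.00
(3) = -3.16
(4) = 40.69
(5) = 0.02
(6) = 0.01
(7) = 0.01
(8) = 0.00
(9) = 0.10
(10) = -0.12
(11) = -0.69
(12) = -0.76
(13) = 0.01
(14) = 0.00
(15) = 0.06
(16) = -0.05
(17) = 0.00
(18) = 0.00
(19) = 0.00
(20) = 0.00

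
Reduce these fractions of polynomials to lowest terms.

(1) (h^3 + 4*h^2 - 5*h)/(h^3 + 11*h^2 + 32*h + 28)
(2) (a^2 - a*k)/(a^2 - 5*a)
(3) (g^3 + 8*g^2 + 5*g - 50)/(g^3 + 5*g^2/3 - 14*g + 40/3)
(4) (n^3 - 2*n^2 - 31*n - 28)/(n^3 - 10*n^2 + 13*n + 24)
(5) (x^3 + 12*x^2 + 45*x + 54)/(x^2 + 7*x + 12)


(1) = (h^3 + 4*h^2 - 5*h)/(h^3 + 11*h^2 + 32*h + 28)
(2) = (a - k)/(a - 5)
(3) = (3*g + 15)/(3*g - 4)
(4) = (n^2 - 3*n - 28)/(n^2 - 11*n + 24)
(5) = (x^2 + 9*x + 18)/(x + 4)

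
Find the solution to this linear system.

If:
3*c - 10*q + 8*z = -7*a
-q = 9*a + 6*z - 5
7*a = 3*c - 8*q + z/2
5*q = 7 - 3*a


Then:
a = -17/47
c = 463/141
q = 76/47
z = 52/47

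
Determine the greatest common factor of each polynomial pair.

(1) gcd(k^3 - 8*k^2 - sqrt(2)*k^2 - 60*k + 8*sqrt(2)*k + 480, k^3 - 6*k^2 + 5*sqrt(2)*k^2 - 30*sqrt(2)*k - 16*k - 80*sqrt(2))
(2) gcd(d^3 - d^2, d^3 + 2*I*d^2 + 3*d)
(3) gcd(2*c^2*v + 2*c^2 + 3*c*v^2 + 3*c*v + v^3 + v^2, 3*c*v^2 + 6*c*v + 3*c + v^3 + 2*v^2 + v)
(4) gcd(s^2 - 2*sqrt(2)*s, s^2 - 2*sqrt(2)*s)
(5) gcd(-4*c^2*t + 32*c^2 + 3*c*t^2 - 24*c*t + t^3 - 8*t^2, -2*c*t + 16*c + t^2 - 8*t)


(1) = k^2 + k*(-8 + 5*sqrt(2)) - 40*sqrt(2)
(2) = d
(3) = v + 1
(4) = gcd(s*(s - 2*sqrt(2)), s*(s - 2*sqrt(2))) = s^2 - 2*sqrt(2)*s
(5) = gcd((-c + t)*(4*c + t)*(t - 8), (-2*c + t)*(t - 8)) = t - 8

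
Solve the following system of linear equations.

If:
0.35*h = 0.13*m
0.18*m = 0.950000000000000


Then:
h = 1.96
m = 5.28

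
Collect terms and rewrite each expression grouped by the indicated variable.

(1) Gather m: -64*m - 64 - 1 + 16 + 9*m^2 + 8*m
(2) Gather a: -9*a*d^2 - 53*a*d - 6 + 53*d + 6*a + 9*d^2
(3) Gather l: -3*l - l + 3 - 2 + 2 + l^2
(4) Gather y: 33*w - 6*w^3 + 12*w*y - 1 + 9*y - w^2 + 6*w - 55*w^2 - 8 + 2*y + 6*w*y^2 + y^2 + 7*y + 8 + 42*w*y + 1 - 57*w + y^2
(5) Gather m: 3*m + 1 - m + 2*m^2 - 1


(1) = 9*m^2 - 56*m - 49
(2) = a*(-9*d^2 - 53*d + 6) + 9*d^2 + 53*d - 6
(3) = l^2 - 4*l + 3
(4) = -6*w^3 - 56*w^2 - 18*w + y^2*(6*w + 2) + y*(54*w + 18)
(5) = 2*m^2 + 2*m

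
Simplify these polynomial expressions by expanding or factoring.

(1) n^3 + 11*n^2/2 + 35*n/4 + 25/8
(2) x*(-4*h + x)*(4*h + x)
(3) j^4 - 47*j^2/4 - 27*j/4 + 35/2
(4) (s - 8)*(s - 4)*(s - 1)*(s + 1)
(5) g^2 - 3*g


(1) = (n + 1/2)*(n + 5/2)^2
(2) = -16*h^2*x + x^3
(3) = (j - 7/2)*(j - 1)*(j + 2)*(j + 5/2)
(4) = s^4 - 12*s^3 + 31*s^2 + 12*s - 32
(5) = g*(g - 3)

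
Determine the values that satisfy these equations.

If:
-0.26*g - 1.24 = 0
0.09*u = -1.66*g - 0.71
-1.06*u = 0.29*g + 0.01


Then:
No Solution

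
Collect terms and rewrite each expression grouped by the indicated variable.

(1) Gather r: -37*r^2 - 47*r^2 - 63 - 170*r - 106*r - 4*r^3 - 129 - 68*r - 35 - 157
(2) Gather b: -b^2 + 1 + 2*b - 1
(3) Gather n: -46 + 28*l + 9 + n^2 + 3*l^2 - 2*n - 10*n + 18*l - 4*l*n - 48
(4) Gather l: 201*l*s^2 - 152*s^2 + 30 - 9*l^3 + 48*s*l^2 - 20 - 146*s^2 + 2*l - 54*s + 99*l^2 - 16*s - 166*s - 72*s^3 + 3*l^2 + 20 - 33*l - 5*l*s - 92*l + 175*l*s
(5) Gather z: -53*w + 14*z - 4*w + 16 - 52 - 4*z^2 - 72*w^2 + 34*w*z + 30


(1) = -4*r^3 - 84*r^2 - 344*r - 384
(2) = -b^2 + 2*b
(3) = 3*l^2 + 46*l + n^2 + n*(-4*l - 12) - 85
(4) = -9*l^3 + l^2*(48*s + 102) + l*(201*s^2 + 170*s - 123) - 72*s^3 - 298*s^2 - 236*s + 30
(5) = -72*w^2 - 57*w - 4*z^2 + z*(34*w + 14) - 6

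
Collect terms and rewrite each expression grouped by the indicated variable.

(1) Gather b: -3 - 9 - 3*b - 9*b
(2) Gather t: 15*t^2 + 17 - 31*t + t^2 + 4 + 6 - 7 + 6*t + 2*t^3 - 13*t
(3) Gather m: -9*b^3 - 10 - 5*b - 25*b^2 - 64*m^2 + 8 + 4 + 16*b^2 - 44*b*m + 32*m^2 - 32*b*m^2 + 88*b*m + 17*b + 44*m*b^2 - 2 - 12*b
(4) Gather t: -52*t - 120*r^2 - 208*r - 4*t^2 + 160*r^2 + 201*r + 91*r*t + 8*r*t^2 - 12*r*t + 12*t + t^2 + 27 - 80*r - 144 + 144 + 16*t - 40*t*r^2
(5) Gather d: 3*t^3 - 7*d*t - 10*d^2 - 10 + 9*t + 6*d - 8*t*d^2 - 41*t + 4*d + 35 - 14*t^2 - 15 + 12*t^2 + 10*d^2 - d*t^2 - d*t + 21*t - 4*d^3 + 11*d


(1) = -12*b - 12
(2) = 2*t^3 + 16*t^2 - 38*t + 20
(3) = -9*b^3 - 9*b^2 + m^2*(-32*b - 32) + m*(44*b^2 + 44*b)
(4) = 40*r^2 - 87*r + t^2*(8*r - 3) + t*(-40*r^2 + 79*r - 24) + 27
(5) = -4*d^3 - 8*d^2*t + d*(-t^2 - 8*t + 21) + 3*t^3 - 2*t^2 - 11*t + 10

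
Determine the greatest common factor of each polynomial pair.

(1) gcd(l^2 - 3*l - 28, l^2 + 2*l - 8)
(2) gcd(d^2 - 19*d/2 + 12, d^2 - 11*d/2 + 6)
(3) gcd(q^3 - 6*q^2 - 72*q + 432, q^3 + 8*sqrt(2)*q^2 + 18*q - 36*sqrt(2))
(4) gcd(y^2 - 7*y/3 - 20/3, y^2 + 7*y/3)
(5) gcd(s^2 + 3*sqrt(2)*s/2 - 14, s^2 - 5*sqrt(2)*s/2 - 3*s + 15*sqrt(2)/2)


(1) = gcd((l - 7)*(l + 4), (l - 2)*(l + 4)) = l + 4
(2) = gcd((d - 8)*(d - 3/2), (d - 4)*(d - 3/2)) = d - 3/2
(3) = gcd((q - 6)*(q - 6*sqrt(2))*(q + 6*sqrt(2)), (q - sqrt(2))*(q + 3*sqrt(2))*(q + 6*sqrt(2))) = q + 6*sqrt(2)
(4) = 1
(5) = 1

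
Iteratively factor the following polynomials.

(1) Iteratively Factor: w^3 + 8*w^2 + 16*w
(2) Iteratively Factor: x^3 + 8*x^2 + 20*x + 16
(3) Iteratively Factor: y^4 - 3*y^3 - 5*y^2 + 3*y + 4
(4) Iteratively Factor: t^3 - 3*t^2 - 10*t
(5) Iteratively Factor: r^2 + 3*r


(1) = (w + 4)*(w^2 + 4*w) = w*(w + 4)*(w + 4)
(2) = (x + 2)*(x^2 + 6*x + 8) = (x + 2)*(x + 4)*(x + 2)
(3) = (y + 1)*(y^3 - 4*y^2 - y + 4) = (y + 1)^2*(y^2 - 5*y + 4) = (y - 4)*(y + 1)^2*(y - 1)
(4) = (t - 5)*(t^2 + 2*t) = (t - 5)*(t + 2)*(t)
(5) = (r)*(r + 3)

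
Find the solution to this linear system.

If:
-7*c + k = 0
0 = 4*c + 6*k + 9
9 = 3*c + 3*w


Then:
c = -9/46
k = -63/46
w = 147/46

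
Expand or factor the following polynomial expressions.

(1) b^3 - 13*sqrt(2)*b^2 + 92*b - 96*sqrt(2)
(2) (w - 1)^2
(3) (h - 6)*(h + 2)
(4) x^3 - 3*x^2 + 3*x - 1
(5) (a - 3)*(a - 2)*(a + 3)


(1) = (b - 8*sqrt(2))*(b - 3*sqrt(2))*(b - 2*sqrt(2))
(2) = w^2 - 2*w + 1
(3) = h^2 - 4*h - 12
(4) = (x - 1)^3
(5) = a^3 - 2*a^2 - 9*a + 18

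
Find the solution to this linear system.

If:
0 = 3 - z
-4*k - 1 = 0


Then:
k = -1/4
z = 3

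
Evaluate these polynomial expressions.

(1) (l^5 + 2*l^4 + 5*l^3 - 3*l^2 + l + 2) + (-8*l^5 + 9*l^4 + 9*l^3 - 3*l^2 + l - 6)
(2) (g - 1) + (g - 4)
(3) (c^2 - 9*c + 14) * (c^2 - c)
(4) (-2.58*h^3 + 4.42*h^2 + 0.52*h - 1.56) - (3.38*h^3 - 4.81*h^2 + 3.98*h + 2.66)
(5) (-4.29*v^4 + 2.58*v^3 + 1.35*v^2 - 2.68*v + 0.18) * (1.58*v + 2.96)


(1) = -7*l^5 + 11*l^4 + 14*l^3 - 6*l^2 + 2*l - 4
(2) = 2*g - 5
(3) = c^4 - 10*c^3 + 23*c^2 - 14*c
(4) = -5.96*h^3 + 9.23*h^2 - 3.46*h - 4.22
(5) = -6.7782*v^5 - 8.622*v^4 + 9.7698*v^3 - 0.2384*v^2 - 7.6484*v + 0.5328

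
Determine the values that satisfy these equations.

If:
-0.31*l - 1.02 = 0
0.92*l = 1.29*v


Then:
l = -3.29
v = -2.35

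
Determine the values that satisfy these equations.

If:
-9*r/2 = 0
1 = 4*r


Then:
No Solution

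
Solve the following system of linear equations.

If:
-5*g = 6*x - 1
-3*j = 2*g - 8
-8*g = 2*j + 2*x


Then:
g = -17/15
j = 154/45
x = 10/9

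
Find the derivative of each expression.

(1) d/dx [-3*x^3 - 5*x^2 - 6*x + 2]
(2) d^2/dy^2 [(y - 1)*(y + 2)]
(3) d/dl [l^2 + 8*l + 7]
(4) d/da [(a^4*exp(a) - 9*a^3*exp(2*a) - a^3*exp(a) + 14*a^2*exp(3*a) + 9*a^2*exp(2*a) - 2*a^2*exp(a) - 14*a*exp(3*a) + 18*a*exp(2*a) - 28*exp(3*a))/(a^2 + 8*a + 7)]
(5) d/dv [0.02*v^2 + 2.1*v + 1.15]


(1) = -9*x^2 - 10*x - 6
(2) = 2
(3) = 2*l + 8
(4) = (a^4 - 18*a^3*exp(a) + 7*a^3 + 42*a^2*exp(2*a) - 99*a^2*exp(a) + 5*a^2 + 210*a*exp(2*a) + 126*a*exp(a) - 28*a - 462*exp(2*a) + 126*exp(a))*exp(a)/(a^2 + 14*a + 49)
(5) = 0.04*v + 2.1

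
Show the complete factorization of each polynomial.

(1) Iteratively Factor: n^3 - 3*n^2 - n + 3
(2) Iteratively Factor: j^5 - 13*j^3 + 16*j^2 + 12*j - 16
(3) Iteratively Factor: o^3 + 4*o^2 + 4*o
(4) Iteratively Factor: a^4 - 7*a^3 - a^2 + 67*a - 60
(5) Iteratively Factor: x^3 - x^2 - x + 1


(1) = (n + 1)*(n^2 - 4*n + 3) = (n - 3)*(n + 1)*(n - 1)
(2) = (j - 2)*(j^4 + 2*j^3 - 9*j^2 - 2*j + 8) = (j - 2)*(j + 4)*(j^3 - 2*j^2 - j + 2) = (j - 2)^2*(j + 4)*(j^2 - 1) = (j - 2)^2*(j + 1)*(j + 4)*(j - 1)
(3) = (o + 2)*(o^2 + 2*o) = o*(o + 2)*(o + 2)
(4) = (a + 3)*(a^3 - 10*a^2 + 29*a - 20) = (a - 5)*(a + 3)*(a^2 - 5*a + 4) = (a - 5)*(a - 4)*(a + 3)*(a - 1)
(5) = (x - 1)*(x^2 - 1) = (x - 1)^2*(x + 1)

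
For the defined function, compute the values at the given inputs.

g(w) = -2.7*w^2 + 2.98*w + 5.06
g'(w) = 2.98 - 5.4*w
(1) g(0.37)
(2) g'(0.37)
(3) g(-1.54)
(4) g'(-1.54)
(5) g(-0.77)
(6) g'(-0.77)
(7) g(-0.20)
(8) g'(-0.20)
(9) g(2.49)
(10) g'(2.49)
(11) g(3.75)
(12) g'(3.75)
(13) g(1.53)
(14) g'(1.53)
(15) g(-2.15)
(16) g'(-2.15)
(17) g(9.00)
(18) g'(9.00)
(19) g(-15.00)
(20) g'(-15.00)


(1) = 5.79
(2) = 0.98
(3) = -5.93
(4) = 11.30
(5) = 1.16
(6) = 7.14
(7) = 4.36
(8) = 4.06
(9) = -4.26
(10) = -10.47
(11) = -21.73
(12) = -17.27
(13) = 3.30
(14) = -5.28
(15) = -13.83
(16) = 14.59
(17) = -186.82
(18) = -45.62
(19) = -647.14
(20) = 83.98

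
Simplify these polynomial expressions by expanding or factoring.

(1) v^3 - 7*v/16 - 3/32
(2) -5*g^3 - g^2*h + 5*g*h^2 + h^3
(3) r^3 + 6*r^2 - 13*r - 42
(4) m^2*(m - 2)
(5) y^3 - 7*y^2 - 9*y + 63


(1) = (v - 3/4)*(v + 1/4)*(v + 1/2)
(2) = (-g + h)*(g + h)*(5*g + h)
(3) = (r - 3)*(r + 2)*(r + 7)
(4) = m^3 - 2*m^2
(5) = (y - 7)*(y - 3)*(y + 3)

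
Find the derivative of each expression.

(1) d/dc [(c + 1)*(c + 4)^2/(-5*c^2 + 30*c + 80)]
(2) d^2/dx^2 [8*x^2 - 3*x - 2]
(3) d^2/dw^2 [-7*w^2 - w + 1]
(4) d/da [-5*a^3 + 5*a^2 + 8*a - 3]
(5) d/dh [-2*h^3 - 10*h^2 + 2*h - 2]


(1) = (-c^4 + 12*c^3 + 126*c^2 + 320*c + 288)/(5*(c^4 - 12*c^3 + 4*c^2 + 192*c + 256))
(2) = 16
(3) = -14
(4) = -15*a^2 + 10*a + 8
(5) = -6*h^2 - 20*h + 2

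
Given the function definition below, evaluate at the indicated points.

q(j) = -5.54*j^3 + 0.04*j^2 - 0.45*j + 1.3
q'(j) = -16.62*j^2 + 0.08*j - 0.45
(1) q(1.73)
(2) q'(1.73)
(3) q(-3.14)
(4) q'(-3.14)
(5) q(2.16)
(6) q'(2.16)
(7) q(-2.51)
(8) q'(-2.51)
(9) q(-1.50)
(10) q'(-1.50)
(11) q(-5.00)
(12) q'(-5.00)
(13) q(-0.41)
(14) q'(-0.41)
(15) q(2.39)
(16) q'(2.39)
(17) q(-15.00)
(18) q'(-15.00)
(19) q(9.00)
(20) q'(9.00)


(1) = -28.04
(2) = -50.05
(3) = 174.62
(4) = -164.57
(5) = -55.32
(6) = -77.82
(7) = 90.29
(8) = -105.36
(9) = 20.76
(10) = -37.97
(11) = 697.05
(12) = -416.35
(13) = 1.87
(14) = -3.28
(15) = -75.18
(16) = -95.19
(17) = 18714.55
(18) = -3741.15
(19) = -4038.17
(20) = -1345.95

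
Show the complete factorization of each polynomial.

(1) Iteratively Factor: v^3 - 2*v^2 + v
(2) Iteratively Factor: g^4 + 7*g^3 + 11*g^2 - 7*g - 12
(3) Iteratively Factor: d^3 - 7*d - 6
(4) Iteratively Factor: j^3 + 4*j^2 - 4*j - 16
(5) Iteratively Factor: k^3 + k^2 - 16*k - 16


(1) = (v - 1)*(v^2 - v) = v*(v - 1)*(v - 1)
(2) = (g + 1)*(g^3 + 6*g^2 + 5*g - 12) = (g + 1)*(g + 4)*(g^2 + 2*g - 3) = (g - 1)*(g + 1)*(g + 4)*(g + 3)
(3) = (d + 1)*(d^2 - d - 6) = (d + 1)*(d + 2)*(d - 3)
(4) = (j - 2)*(j^2 + 6*j + 8) = (j - 2)*(j + 4)*(j + 2)
(5) = (k + 4)*(k^2 - 3*k - 4) = (k - 4)*(k + 4)*(k + 1)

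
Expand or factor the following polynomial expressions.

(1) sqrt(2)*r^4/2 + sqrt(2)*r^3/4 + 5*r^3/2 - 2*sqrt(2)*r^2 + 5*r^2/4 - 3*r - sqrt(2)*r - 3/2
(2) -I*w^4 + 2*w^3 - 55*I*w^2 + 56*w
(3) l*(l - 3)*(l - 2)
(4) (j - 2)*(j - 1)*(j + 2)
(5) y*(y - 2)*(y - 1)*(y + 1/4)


(1) = (r + 1/2)*(r - sqrt(2))*(r + 3*sqrt(2))*(sqrt(2)*r/2 + 1/2)
(2) = w*(w - 7*I)*(w + 8*I)*(-I*w + 1)
(3) = l^3 - 5*l^2 + 6*l
(4) = j^3 - j^2 - 4*j + 4
(5) = y^4 - 11*y^3/4 + 5*y^2/4 + y/2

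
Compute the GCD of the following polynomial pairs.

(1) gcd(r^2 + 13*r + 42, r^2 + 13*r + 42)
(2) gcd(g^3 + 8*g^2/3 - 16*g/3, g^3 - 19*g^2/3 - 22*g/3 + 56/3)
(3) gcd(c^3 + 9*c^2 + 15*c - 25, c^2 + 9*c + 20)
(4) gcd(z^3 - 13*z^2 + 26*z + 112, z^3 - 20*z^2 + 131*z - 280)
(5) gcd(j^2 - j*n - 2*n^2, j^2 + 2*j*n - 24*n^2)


(1) = gcd((r + 6)*(r + 7), (r + 6)*(r + 7)) = r^2 + 13*r + 42
(2) = g - 4/3
(3) = c + 5
(4) = gcd((z - 8)*(z - 7)*(z + 2), (z - 8)*(z - 7)*(z - 5)) = z^2 - 15*z + 56
(5) = gcd((j - 2*n)*(j + n), (j - 4*n)*(j + 6*n)) = 1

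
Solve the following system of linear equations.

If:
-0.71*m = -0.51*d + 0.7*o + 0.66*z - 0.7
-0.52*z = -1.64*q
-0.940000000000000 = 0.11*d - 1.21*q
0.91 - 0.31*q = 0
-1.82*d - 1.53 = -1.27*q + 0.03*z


Then:
No Solution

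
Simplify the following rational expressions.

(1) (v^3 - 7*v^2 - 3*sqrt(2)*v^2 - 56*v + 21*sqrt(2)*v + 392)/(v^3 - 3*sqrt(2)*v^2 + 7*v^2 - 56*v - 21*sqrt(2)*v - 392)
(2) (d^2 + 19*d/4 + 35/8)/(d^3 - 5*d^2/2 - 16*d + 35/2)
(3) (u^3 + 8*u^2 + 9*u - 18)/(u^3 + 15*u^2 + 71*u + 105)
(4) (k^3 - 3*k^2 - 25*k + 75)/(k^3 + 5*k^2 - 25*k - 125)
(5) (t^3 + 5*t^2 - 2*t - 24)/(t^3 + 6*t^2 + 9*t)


(1) = (v - 7)/(v + 7)
(2) = (4*d + 5)/(4*d^2 - 24*d + 20)
(3) = (u^2 + 5*u - 6)/(u^2 + 12*u + 35)
(4) = (k - 3)/(k + 5)
(5) = (t^2 + 2*t - 8)/(t^2 + 3*t)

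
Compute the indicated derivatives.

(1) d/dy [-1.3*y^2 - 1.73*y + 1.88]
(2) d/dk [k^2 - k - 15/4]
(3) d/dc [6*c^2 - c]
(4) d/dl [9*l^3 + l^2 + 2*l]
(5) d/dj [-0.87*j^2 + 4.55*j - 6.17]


(1) = -2.6*y - 1.73
(2) = 2*k - 1
(3) = 12*c - 1
(4) = 27*l^2 + 2*l + 2
(5) = 4.55 - 1.74*j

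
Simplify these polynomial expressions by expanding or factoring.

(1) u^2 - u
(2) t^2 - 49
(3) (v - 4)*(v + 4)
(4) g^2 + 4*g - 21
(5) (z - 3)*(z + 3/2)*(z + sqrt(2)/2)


(1) = u*(u - 1)
(2) = (t - 7)*(t + 7)
(3) = v^2 - 16
(4) = (g - 3)*(g + 7)
(5) = z^3 - 3*z^2/2 + sqrt(2)*z^2/2 - 9*z/2 - 3*sqrt(2)*z/4 - 9*sqrt(2)/4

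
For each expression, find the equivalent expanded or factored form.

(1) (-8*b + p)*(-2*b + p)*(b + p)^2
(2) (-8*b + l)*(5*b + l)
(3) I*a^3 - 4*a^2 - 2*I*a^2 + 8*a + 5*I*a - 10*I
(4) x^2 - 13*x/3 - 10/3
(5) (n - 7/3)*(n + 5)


(1) = 16*b^4 + 22*b^3*p - 3*b^2*p^2 - 8*b*p^3 + p^4
(2) = -40*b^2 - 3*b*l + l^2
(3) = (a - 2)*(a + 5*I)*(I*a + 1)
(4) = (x - 5)*(x + 2/3)
(5) = n^2 + 8*n/3 - 35/3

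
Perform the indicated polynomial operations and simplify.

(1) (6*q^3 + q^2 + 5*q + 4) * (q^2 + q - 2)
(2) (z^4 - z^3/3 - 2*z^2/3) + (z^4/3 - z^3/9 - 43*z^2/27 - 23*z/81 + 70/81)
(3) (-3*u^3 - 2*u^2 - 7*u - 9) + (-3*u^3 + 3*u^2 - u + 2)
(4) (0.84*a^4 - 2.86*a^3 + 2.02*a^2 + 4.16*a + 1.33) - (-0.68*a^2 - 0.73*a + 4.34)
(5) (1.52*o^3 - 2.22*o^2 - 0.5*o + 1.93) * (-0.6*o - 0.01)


(1) = 6*q^5 + 7*q^4 - 6*q^3 + 7*q^2 - 6*q - 8
(2) = 4*z^4/3 - 4*z^3/9 - 61*z^2/27 - 23*z/81 + 70/81
(3) = -6*u^3 + u^2 - 8*u - 7
(4) = 0.84*a^4 - 2.86*a^3 + 2.7*a^2 + 4.89*a - 3.01
(5) = -0.912*o^4 + 1.3168*o^3 + 0.3222*o^2 - 1.153*o - 0.0193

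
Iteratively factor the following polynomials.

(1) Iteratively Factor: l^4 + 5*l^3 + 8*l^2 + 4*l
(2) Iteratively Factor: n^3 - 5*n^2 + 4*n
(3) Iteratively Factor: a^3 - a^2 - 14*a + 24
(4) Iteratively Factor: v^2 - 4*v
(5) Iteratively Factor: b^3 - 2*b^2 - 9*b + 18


(1) = (l + 1)*(l^3 + 4*l^2 + 4*l) = (l + 1)*(l + 2)*(l^2 + 2*l) = (l + 1)*(l + 2)^2*(l)
(2) = (n - 1)*(n^2 - 4*n) = n*(n - 1)*(n - 4)
(3) = (a - 3)*(a^2 + 2*a - 8) = (a - 3)*(a - 2)*(a + 4)
(4) = (v)*(v - 4)
(5) = (b + 3)*(b^2 - 5*b + 6) = (b - 3)*(b + 3)*(b - 2)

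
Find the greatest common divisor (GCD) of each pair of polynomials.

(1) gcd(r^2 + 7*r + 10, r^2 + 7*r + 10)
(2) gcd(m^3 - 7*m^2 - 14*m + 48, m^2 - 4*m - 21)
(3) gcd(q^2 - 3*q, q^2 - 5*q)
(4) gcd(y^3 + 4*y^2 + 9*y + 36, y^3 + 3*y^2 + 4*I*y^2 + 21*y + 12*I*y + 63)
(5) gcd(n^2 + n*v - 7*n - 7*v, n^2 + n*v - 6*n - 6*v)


(1) = r^2 + 7*r + 10
(2) = m + 3
(3) = q
(4) = y - 3*I
(5) = gcd((n - 7)*(n + v), (n - 6)*(n + v)) = n + v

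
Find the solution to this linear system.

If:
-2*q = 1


Then:
q = -1/2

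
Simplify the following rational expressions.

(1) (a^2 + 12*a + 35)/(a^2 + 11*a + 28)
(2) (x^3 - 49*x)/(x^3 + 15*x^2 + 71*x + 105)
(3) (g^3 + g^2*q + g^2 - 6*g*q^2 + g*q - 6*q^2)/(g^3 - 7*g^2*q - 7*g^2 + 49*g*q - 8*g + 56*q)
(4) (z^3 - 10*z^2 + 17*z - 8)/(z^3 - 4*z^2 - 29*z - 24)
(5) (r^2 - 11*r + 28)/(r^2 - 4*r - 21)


(1) = (a + 5)/(a + 4)
(2) = (x^2 - 7*x)/(x^2 + 8*x + 15)
(3) = (-g^2 - g*q + 6*q^2)/(-g^2 + 7*g*q + 8*g - 56*q)
(4) = (z^2 - 2*z + 1)/(z^2 + 4*z + 3)
(5) = (r - 4)/(r + 3)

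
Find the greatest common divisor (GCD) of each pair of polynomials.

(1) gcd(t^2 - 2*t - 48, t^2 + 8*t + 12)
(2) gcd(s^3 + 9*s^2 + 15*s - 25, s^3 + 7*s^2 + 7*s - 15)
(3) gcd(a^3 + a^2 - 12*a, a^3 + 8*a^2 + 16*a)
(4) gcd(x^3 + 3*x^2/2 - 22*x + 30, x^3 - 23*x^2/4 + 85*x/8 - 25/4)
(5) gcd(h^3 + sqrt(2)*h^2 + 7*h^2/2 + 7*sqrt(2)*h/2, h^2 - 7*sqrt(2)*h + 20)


(1) = t + 6
(2) = s^2 + 4*s - 5
(3) = a^2 + 4*a
(4) = gcd((x - 5/2)*(x - 2)*(x + 6), (x - 5/2)*(x - 2)*(x - 5/4)) = x^2 - 9*x/2 + 5
(5) = gcd(h*(h + 7/2)*(h + sqrt(2)), (h - 5*sqrt(2))*(h - 2*sqrt(2))) = 1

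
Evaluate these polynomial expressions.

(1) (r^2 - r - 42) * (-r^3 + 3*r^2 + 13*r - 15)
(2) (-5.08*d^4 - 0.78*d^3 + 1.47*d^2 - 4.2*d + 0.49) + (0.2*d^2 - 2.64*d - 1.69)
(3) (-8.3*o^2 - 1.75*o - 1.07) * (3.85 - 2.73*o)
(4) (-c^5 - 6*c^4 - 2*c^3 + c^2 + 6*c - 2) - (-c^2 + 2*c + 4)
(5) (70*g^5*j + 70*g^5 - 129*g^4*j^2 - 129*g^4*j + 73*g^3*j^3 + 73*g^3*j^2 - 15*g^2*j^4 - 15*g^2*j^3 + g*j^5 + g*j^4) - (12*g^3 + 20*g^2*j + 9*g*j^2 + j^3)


(1) = -r^5 + 4*r^4 + 52*r^3 - 154*r^2 - 531*r + 630
(2) = -5.08*d^4 - 0.78*d^3 + 1.67*d^2 - 6.84*d - 1.2
(3) = 22.659*o^3 - 27.1775*o^2 - 3.8164*o - 4.1195
(4) = -c^5 - 6*c^4 - 2*c^3 + 2*c^2 + 4*c - 6
(5) = 70*g^5*j + 70*g^5 - 129*g^4*j^2 - 129*g^4*j + 73*g^3*j^3 + 73*g^3*j^2 - 12*g^3 - 15*g^2*j^4 - 15*g^2*j^3 - 20*g^2*j + g*j^5 + g*j^4 - 9*g*j^2 - j^3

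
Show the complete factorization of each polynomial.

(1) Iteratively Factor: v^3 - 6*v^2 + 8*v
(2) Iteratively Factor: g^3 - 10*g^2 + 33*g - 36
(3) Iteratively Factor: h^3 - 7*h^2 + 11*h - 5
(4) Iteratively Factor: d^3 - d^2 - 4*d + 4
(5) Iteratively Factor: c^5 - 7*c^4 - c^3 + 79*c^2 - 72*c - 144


(1) = (v)*(v^2 - 6*v + 8) = v*(v - 2)*(v - 4)
(2) = (g - 4)*(g^2 - 6*g + 9) = (g - 4)*(g - 3)*(g - 3)
(3) = (h - 1)*(h^2 - 6*h + 5) = (h - 1)^2*(h - 5)
(4) = (d + 2)*(d^2 - 3*d + 2) = (d - 2)*(d + 2)*(d - 1)
(5) = (c - 3)*(c^4 - 4*c^3 - 13*c^2 + 40*c + 48) = (c - 4)*(c - 3)*(c^3 - 13*c - 12) = (c - 4)*(c - 3)*(c + 3)*(c^2 - 3*c - 4) = (c - 4)*(c - 3)*(c + 1)*(c + 3)*(c - 4)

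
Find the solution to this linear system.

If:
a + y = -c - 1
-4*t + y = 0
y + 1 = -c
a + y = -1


Then:
a = 0
c = 0
t = -1/4
y = -1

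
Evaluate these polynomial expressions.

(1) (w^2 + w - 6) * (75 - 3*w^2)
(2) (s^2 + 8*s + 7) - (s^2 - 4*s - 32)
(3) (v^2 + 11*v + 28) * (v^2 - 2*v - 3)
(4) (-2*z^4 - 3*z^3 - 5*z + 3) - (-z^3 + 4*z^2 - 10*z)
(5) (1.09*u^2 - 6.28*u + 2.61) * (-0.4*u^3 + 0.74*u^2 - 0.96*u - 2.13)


(1) = -3*w^4 - 3*w^3 + 93*w^2 + 75*w - 450
(2) = 12*s + 39
(3) = v^4 + 9*v^3 + 3*v^2 - 89*v - 84
(4) = -2*z^4 - 2*z^3 - 4*z^2 + 5*z + 3
(5) = -0.436*u^5 + 3.3186*u^4 - 6.7376*u^3 + 5.6385*u^2 + 10.8708*u - 5.5593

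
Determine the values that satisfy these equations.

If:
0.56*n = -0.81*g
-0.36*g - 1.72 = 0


Then:
g = -4.78
n = 6.91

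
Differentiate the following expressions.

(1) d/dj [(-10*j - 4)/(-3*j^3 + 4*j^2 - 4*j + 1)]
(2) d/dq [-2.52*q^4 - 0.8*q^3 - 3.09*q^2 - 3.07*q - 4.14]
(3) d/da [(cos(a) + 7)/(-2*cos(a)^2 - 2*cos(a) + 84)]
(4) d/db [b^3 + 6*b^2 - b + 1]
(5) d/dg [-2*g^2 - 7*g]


(1) = 2*(-30*j^3 + 2*j^2 + 16*j - 13)/(9*j^6 - 24*j^5 + 40*j^4 - 38*j^3 + 24*j^2 - 8*j + 1)
(2) = -10.08*q^3 - 2.4*q^2 - 6.18*q - 3.07
(3) = -sin(a)/(2*(cos(a) - 6)^2)
(4) = 3*b^2 + 12*b - 1
(5) = -4*g - 7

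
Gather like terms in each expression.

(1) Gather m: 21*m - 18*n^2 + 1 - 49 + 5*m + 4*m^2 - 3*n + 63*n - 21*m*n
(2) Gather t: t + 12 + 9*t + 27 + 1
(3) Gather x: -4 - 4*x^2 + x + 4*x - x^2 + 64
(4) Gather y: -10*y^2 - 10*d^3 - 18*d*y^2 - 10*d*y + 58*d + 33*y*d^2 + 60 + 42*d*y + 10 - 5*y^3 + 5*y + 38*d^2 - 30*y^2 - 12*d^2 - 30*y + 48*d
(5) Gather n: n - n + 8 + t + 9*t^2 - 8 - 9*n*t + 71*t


(1) = 4*m^2 + m*(26 - 21*n) - 18*n^2 + 60*n - 48
(2) = 10*t + 40
(3) = -5*x^2 + 5*x + 60
(4) = -10*d^3 + 26*d^2 + 106*d - 5*y^3 + y^2*(-18*d - 40) + y*(33*d^2 + 32*d - 25) + 70
(5) = -9*n*t + 9*t^2 + 72*t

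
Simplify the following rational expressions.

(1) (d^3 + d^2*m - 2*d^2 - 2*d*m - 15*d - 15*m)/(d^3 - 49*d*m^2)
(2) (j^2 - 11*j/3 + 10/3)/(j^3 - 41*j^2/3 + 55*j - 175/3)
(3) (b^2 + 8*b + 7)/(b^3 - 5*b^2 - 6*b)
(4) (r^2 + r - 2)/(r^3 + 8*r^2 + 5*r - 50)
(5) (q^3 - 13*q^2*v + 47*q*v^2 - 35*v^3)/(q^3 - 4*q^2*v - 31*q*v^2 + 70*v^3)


(1) = (d^3 + d^2*m - 2*d^2 - 2*d*m - 15*d - 15*m)/(d^3 - 49*d*m^2)
(2) = (j - 2)/(j^2 - 12*j + 35)
(3) = (b + 7)/(b^2 - 6*b)
(4) = (r^2 + r - 2)/(r^3 + 8*r^2 + 5*r - 50)
(5) = (q^2 - 6*q*v + 5*v^2)/(q^2 + 3*q*v - 10*v^2)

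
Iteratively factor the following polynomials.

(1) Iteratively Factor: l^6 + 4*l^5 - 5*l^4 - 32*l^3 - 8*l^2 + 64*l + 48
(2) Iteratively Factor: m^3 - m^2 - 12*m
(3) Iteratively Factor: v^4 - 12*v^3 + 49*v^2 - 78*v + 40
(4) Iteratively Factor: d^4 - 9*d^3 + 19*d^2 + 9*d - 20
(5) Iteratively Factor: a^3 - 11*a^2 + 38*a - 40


(1) = (l + 2)*(l^5 + 2*l^4 - 9*l^3 - 14*l^2 + 20*l + 24) = (l - 2)*(l + 2)*(l^4 + 4*l^3 - l^2 - 16*l - 12) = (l - 2)*(l + 1)*(l + 2)*(l^3 + 3*l^2 - 4*l - 12) = (l - 2)*(l + 1)*(l + 2)*(l + 3)*(l^2 - 4) = (l - 2)*(l + 1)*(l + 2)^2*(l + 3)*(l - 2)
(2) = (m + 3)*(m^2 - 4*m) = m*(m + 3)*(m - 4)
(3) = (v - 1)*(v^3 - 11*v^2 + 38*v - 40) = (v - 4)*(v - 1)*(v^2 - 7*v + 10) = (v - 5)*(v - 4)*(v - 1)*(v - 2)
(4) = (d + 1)*(d^3 - 10*d^2 + 29*d - 20) = (d - 1)*(d + 1)*(d^2 - 9*d + 20) = (d - 4)*(d - 1)*(d + 1)*(d - 5)
(5) = (a - 5)*(a^2 - 6*a + 8) = (a - 5)*(a - 4)*(a - 2)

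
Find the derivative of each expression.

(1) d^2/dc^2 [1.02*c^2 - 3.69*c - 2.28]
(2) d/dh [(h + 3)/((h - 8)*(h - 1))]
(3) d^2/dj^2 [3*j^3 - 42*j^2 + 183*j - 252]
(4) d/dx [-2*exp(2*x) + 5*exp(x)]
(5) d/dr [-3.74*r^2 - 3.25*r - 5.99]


(1) = 2.04000000000000
(2) = (-h^2 - 6*h + 35)/(h^4 - 18*h^3 + 97*h^2 - 144*h + 64)
(3) = 18*j - 84
(4) = (5 - 4*exp(x))*exp(x)
(5) = -7.48*r - 3.25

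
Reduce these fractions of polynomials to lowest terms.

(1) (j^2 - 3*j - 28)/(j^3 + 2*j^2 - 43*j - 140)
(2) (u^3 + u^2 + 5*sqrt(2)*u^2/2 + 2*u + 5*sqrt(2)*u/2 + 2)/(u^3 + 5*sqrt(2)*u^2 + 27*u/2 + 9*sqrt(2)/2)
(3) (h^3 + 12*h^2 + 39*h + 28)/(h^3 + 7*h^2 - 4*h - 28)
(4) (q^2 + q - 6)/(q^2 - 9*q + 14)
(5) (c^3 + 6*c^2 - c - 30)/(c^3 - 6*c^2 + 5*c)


(1) = 1/(j + 5)
(2) = (4*u^2 + u*(4 + 8*sqrt(2)) + 8*sqrt(2))/(4*u^2 + 18*sqrt(2)*u + 36)
(3) = (h^2 + 5*h + 4)/(h^2 - 4)
(4) = (q + 3)/(q - 7)
(5) = (c^3 + 6*c^2 - c - 30)/(c^3 - 6*c^2 + 5*c)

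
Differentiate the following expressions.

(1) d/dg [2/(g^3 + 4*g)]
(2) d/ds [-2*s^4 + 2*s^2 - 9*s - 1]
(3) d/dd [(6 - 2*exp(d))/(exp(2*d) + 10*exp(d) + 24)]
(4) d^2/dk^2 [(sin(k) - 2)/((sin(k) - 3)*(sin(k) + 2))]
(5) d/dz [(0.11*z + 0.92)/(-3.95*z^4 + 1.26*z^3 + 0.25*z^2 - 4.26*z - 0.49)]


(1) = 2*(-3*g^2 - 4)/(g^2*(g^2 + 4)^2)
(2) = -8*s^3 + 4*s - 9
(3) = 2*(2*(exp(d) - 3)*(exp(d) + 5) - exp(2*d) - 10*exp(d) - 24)*exp(d)/(exp(2*d) + 10*exp(d) + 24)^2
(4) = (-sin(k)^5 + 7*sin(k)^4 - 40*sin(k)^3 + 44*sin(k)^2 - 40)/((sin(k) - 3)^3*(sin(k) + 2)^3)
(5) = (1.3035*z^4 + 14.2588*z^3 - 3.5051*z^2 - 0.46*z + 3.8653)/(15.6025*z^8 - 9.954*z^7 - 0.3874*z^6 + 34.284*z^5 - 6.8017*z^4 - 3.3648*z^3 + 17.9026*z^2 + 4.1748*z + 0.2401)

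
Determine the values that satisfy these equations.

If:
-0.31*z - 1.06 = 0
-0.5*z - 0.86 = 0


Then:
No Solution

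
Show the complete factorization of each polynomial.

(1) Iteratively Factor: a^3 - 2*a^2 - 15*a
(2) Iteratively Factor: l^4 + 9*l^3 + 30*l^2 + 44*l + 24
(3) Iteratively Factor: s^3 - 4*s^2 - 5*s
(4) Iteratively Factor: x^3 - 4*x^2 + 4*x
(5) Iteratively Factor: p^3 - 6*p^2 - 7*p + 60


(1) = (a - 5)*(a^2 + 3*a) = (a - 5)*(a + 3)*(a)
(2) = (l + 2)*(l^3 + 7*l^2 + 16*l + 12) = (l + 2)^2*(l^2 + 5*l + 6) = (l + 2)^2*(l + 3)*(l + 2)
(3) = (s + 1)*(s^2 - 5*s) = s*(s + 1)*(s - 5)
(4) = (x - 2)*(x^2 - 2*x) = x*(x - 2)*(x - 2)
(5) = (p - 5)*(p^2 - p - 12) = (p - 5)*(p - 4)*(p + 3)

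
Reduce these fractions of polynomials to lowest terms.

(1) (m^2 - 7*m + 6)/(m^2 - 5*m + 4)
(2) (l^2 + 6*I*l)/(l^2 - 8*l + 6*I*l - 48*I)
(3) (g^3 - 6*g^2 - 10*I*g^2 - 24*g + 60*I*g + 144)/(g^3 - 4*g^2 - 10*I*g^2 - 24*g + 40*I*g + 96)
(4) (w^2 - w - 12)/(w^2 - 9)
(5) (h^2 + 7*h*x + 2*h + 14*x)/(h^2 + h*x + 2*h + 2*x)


(1) = (m - 6)/(m - 4)
(2) = l/(l - 8)
(3) = (g - 6)/(g - 4)
(4) = (w - 4)/(w - 3)
(5) = (h + 7*x)/(h + x)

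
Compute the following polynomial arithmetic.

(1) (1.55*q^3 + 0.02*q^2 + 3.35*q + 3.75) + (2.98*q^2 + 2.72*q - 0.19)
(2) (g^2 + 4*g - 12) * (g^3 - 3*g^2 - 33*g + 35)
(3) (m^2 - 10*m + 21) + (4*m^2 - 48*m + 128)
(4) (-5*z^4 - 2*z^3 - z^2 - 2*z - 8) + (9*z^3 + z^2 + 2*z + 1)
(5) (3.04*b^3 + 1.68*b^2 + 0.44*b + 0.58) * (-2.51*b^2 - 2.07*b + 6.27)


(1) = 1.55*q^3 + 3.0*q^2 + 6.07*q + 3.56
(2) = g^5 + g^4 - 57*g^3 - 61*g^2 + 536*g - 420
(3) = 5*m^2 - 58*m + 149
(4) = -5*z^4 + 7*z^3 - 7
(5) = -7.6304*b^5 - 10.5096*b^4 + 14.4788*b^3 + 8.167*b^2 + 1.5582*b + 3.6366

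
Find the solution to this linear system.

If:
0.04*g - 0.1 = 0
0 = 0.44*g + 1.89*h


Then:
g = 2.50
h = -0.58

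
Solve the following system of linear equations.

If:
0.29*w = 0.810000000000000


Then:
w = 2.79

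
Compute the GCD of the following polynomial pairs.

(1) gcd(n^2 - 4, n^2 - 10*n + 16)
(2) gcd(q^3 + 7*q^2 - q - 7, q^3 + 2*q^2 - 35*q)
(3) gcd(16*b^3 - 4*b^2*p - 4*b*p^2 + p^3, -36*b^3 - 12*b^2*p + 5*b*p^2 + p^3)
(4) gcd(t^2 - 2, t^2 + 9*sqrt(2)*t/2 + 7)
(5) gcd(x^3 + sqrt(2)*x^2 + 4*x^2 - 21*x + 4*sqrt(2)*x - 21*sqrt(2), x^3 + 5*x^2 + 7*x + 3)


(1) = n - 2
(2) = q + 7
(3) = gcd((-4*b + p)*(-2*b + p)*(2*b + p), (-3*b + p)*(2*b + p)*(6*b + p)) = 2*b + p
(4) = t + sqrt(2)
(5) = gcd((x - 3)*(x + 7)*(x + sqrt(2)), (x + 1)^2*(x + 3)) = 1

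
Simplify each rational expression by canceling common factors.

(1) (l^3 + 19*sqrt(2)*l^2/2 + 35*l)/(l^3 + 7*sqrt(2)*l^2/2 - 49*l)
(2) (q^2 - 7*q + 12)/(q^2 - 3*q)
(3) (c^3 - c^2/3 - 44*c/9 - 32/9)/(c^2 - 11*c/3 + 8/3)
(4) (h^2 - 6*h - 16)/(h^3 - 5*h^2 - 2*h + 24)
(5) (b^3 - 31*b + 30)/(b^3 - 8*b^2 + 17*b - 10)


(1) = (4*l + 10*sqrt(2))/(4*l - 14*sqrt(2))
(2) = (q - 4)/q
(3) = (3*c^2 + 7*c + 4)/(3*c - 3)
(4) = (h - 8)/(h^2 - 7*h + 12)
(5) = (b + 6)/(b - 2)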